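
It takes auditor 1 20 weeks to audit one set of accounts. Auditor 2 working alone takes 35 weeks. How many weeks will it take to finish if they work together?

Combined rate: 1/20 + 1/35 = (7 + 4)/140 = 11/140 per week.
Time = 1 ÷ (11/140) = 140/11 weeks.

140/11 weeks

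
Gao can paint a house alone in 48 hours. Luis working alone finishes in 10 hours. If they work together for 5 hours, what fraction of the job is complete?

Combined rate: 1/48 + 1/10 = (5 + 24)/240 = 29/240 per hour.
In 5 hours they complete 5·29/240 = 29/48 of the job.

29/48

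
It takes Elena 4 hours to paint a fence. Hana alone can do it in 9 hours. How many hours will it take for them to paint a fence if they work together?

36/13 hours

With two workers the combined time is the product over the sum: 4·9/(4+9) = 36/13 hours.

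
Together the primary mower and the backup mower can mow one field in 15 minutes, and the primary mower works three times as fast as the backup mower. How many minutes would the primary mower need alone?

20 minutes

Let the backup mower's rate be r; then the primary mower's rate is 3r, so together (3 + 1)r = 4r = 1/15.
Thus r = 1/60 per minute.
The backup mower alone: 60 minutes; the primary mower alone: 20 minutes.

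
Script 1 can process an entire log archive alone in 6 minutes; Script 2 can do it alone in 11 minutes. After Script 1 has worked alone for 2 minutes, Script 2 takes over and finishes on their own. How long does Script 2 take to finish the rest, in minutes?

In 2 minutes Script 1 does 2/6 = 1/3 of the job, leaving 2/3.
Script 2 works at 1/11 per minute, so finishing takes 2/3 ÷ 1/11 = 22/3 minutes.

22/3 minutes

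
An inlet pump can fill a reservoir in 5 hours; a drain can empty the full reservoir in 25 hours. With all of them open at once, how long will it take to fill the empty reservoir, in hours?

Net rate = 1/5 − 1/25 = (5 − 1)/25 = 4/25 per hour.
Filling time = 1 ÷ (4/25) = 25/4 hours.

25/4 hours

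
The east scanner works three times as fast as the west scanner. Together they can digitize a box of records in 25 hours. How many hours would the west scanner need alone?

Let the west scanner's rate be r; then the east scanner's rate is 3r, so together (3 + 1)r = 4r = 1/25.
Thus r = 1/100 per hour.
The west scanner alone: 100 hours; the east scanner alone: 100/3 hours.

100 hours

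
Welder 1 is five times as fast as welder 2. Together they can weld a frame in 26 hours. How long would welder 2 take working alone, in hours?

Let welder 2's rate be r; then welder 1's rate is 5r, so together (5 + 1)r = 6r = 1/26.
Thus r = 1/156 per hour.
Welder 2 alone: 156 hours; welder 1 alone: 156/5 hours.

156 hours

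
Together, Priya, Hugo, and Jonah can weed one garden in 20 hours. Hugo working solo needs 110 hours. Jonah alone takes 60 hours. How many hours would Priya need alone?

Combined rate is 1/20 per hour.
Known contribution: 1/110 + 1/60 = (6 + 11)/660 = 17/660 per hour.
So Priya's rate is 1/20 − 17/660 = 4/165, meaning 165/4 hours alone.

165/4 hours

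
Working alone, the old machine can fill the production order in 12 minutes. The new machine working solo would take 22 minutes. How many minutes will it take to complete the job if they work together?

132/17 minutes

Combined rate: 1/12 + 1/22 = (11 + 6)/132 = 17/132 per minute.
Time = 1 ÷ (17/132) = 132/17 minutes.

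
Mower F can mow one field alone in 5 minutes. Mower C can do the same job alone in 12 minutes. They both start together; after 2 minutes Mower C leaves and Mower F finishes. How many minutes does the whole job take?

25/6 minutes

In the first 2 minutes the combined rate is 17/60, so 17/30 of the job is done, leaving 13/30.
After Mower C leaves the rate is 1/5 per minute; the remaining 13/30 takes 13/6 minutes.
Total = 2 + 13/6 = 25/6 minutes.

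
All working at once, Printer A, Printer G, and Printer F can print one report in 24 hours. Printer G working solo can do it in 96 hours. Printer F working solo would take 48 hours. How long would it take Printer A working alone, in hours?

Combined rate is 1/24 per hour.
Known contribution: 1/96 + 1/48 = (1 + 2)/96 = 3/96 = 1/32 per hour.
So Printer A's rate is 1/24 − 1/32 = 1/96, meaning 96 hours alone.

96 hours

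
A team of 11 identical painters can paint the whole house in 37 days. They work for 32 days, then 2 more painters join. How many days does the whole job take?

One painter does 1/407 of the job per day.
After 32 days with 11 painters, 32/37 is done (5/37 left).
With 13 painters the rate is 13/407, so the rest takes 5/37 ÷ 13/407 = 55/13 days.
Total = 32 + 55/13 = 471/13 days.

471/13 days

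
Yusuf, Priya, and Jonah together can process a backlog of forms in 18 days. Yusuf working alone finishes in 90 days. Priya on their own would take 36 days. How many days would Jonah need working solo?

60 days

Combined rate is 1/18 per day.
Known contribution: 1/90 + 1/36 = (2 + 5)/180 = 7/180 per day.
So Jonah's rate is 1/18 − 7/180 = 1/60, meaning 60 days alone.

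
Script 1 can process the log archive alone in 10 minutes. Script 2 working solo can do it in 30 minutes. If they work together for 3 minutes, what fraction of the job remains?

3/5

Combined rate: 1/10 + 1/30 = (3 + 1)/30 = 4/30 = 2/15 per minute.
In 3 minutes they complete 3·2/15 = 2/5 of the job.
So 3/5 remains.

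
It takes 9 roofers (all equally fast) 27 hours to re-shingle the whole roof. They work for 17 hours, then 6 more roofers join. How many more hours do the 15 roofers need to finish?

6 hours

One roofer does 1/243 of the job per hour.
After 17 hours with 9 roofers, 17/27 is done (10/27 left).
With 15 roofers the rate is 15/243 = 5/81, so the rest takes 10/27 ÷ 5/81 = 6 hours.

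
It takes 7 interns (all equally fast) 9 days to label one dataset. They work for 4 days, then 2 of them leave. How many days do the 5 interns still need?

One intern does 1/63 of the job per day.
After 4 days with 7 interns, 4/9 is done (5/9 left).
With 5 interns the rate is 5/63, so the rest takes 5/9 ÷ 5/63 = 7 days.

7 days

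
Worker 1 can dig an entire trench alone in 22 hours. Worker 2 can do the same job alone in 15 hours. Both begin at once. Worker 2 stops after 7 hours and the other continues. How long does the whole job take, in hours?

In the first 7 hours the combined rate is 37/330, so 259/330 of the job is done, leaving 71/330.
After Worker 2 leaves the rate is 1/22 per hour; the remaining 71/330 takes 71/15 hours.
Total = 7 + 71/15 = 176/15 hours.

176/15 hours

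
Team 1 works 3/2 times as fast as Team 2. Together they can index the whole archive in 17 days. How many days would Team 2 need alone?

Let Team 2's rate be r; then Team 1's rate is (3/2)r, so together (3/2 + 1)r = (5/2)r = 1/17.
Thus r = 2/85 per day.
Team 2 alone: 85/2 days; Team 1 alone: 85/3 days.

85/2 days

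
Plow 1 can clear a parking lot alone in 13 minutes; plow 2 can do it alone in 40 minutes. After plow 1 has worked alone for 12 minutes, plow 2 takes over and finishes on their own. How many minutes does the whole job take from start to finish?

196/13 minutes

In 12 minutes plow 1 does 12/13 of the job, leaving 1/13.
Plow 2 works at 1/40 per minute, so finishing takes 1/13 ÷ 1/40 = 40/13 minutes.
Total time = 12 + 40/13 = 196/13 minutes.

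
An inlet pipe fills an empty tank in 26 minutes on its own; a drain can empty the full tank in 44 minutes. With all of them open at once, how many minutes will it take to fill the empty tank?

572/9 minutes

Net rate = 1/26 − 1/44 = (22 − 13)/572 = 9/572 per minute.
Filling time = 1 ÷ (9/572) = 572/9 minutes.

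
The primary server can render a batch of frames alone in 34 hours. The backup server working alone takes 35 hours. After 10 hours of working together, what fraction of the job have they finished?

Combined rate: 1/34 + 1/35 = (35 + 34)/1190 = 69/1190 per hour.
In 10 hours they complete 10·69/1190 = 69/119 of the job.

69/119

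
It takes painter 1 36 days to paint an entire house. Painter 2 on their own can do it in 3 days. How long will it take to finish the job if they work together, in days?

With two workers the combined time is the product over the sum: 36·3/(36+3) = 108/39 = 36/13 days.

36/13 days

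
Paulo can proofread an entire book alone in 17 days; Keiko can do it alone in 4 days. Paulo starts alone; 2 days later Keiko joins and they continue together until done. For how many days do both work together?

20/7 days

In 2 days Paulo does 2/17 of the job, leaving 15/17.
Paulo and Keiko together work at 21/68 per day, so finishing takes 15/17 ÷ 21/68 = 20/7 days.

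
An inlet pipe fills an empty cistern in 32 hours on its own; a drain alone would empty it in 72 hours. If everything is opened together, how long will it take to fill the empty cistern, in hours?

288/5 hours

Net rate = 1/32 − 1/72 = (9 − 4)/288 = 5/288 per hour.
Filling time = 1 ÷ (5/288) = 288/5 hours.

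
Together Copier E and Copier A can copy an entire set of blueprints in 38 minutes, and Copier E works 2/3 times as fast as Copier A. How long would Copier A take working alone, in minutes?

190/3 minutes

Let Copier A's rate be r; then Copier E's rate is (2/3)r, so together (2/3 + 1)r = (5/3)r = 1/38.
Thus r = 3/190 per minute.
Copier A alone: 190/3 minutes; Copier E alone: 95 minutes.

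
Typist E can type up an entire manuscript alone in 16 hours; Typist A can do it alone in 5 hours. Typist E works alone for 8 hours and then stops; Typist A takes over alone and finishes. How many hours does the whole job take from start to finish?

In 8 hours Typist E does 8/16 = 1/2 of the job, leaving 1/2.
Typist A works at 1/5 per hour, so finishing takes 1/2 ÷ 1/5 = 5/2 hours.
Total time = 8 + 5/2 = 21/2 hours.

21/2 hours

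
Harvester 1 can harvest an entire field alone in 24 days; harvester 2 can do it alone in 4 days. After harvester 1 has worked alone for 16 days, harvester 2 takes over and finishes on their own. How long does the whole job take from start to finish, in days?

52/3 days

In 16 days harvester 1 does 16/24 = 2/3 of the job, leaving 1/3.
Harvester 2 works at 1/4 per day, so finishing takes 1/3 ÷ 1/4 = 4/3 days.
Total time = 16 + 4/3 = 52/3 days.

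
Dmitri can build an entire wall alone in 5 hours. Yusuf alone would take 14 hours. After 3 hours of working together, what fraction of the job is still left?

Combined rate: 1/5 + 1/14 = (14 + 5)/70 = 19/70 per hour.
In 3 hours they complete 3·19/70 = 57/70 of the job.
So 13/70 remains.

13/70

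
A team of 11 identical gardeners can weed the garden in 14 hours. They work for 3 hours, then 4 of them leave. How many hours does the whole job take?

142/7 hours

One gardener does 1/154 of the job per hour.
After 3 hours with 11 gardeners, 3/14 is done (11/14 left).
With 7 gardeners the rate is 7/154 = 1/22, so the rest takes 11/14 ÷ 1/22 = 121/7 hours.
Total = 3 + 121/7 = 142/7 hours.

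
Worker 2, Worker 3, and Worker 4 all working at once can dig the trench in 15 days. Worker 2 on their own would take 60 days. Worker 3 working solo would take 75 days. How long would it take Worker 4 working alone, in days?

Combined rate is 1/15 per day.
Known contribution: 1/60 + 1/75 = (5 + 4)/300 = 9/300 = 3/100 per day.
So Worker 4's rate is 1/15 − 3/100 = 11/300, meaning 300/11 days alone.

300/11 days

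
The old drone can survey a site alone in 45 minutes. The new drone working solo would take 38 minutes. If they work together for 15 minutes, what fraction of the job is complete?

Combined rate: 1/45 + 1/38 = (38 + 45)/1710 = 83/1710 per minute.
In 15 minutes they complete 15·83/1710 = 83/114 of the job.

83/114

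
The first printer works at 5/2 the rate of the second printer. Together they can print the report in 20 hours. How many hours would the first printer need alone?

Let the second printer's rate be r; then the first printer's rate is (5/2)r, so together (5/2 + 1)r = (7/2)r = 1/20.
Thus r = 1/70 per hour.
The second printer alone: 70 hours; the first printer alone: 28 hours.

28 hours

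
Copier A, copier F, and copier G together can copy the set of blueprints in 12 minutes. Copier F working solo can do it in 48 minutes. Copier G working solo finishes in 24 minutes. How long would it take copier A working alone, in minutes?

48 minutes

Combined rate is 1/12 per minute.
Known contribution: 1/48 + 1/24 = (1 + 2)/48 = 3/48 = 1/16 per minute.
So copier A's rate is 1/12 − 1/16 = 1/48, meaning 48 minutes alone.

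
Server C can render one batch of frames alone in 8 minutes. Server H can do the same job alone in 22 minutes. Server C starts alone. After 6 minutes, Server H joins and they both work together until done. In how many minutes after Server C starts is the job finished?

In the first 6 minutes Server C alone does 6/8 = 3/4 of the job, leaving 1/4.
Once everyone is working, combined rate: 1/8 + 1/22 = (11 + 4)/88 = 15/88 per minute.
Remaining 1/4 at 15/88 per minute takes 22/15 minutes.
Total from the start = 6 + 22/15 = 112/15 minutes.

112/15 minutes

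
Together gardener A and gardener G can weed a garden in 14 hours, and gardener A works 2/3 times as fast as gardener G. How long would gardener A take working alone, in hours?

Let gardener G's rate be r; then gardener A's rate is (2/3)r, so together (2/3 + 1)r = (5/3)r = 1/14.
Thus r = 3/70 per hour.
Gardener G alone: 70/3 hours; gardener A alone: 35 hours.

35 hours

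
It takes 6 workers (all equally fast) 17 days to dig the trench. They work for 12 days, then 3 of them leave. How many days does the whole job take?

22 days

One worker does 1/102 of the job per day.
After 12 days with 6 workers, 12/17 is done (5/17 left).
With 3 workers the rate is 3/102 = 1/34, so the rest takes 5/17 ÷ 1/34 = 10 days.
Total = 12 + 10 = 22 days.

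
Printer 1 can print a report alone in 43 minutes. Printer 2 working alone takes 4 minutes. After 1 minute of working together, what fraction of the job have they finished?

Combined rate: 1/43 + 1/4 = (4 + 43)/172 = 47/172 per minute.
In 1 minute they complete 1·47/172 = 47/172 of the job.

47/172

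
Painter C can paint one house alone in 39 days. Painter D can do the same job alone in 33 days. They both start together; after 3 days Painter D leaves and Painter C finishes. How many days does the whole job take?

390/11 days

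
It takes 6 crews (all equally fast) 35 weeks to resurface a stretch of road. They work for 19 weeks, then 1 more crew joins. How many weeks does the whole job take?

229/7 weeks

One crew does 1/210 of the job per week.
After 19 weeks with 6 crews, 19/35 is done (16/35 left).
With 7 crews the rate is 7/210 = 1/30, so the rest takes 16/35 ÷ 1/30 = 96/7 weeks.
Total = 19 + 96/7 = 229/7 weeks.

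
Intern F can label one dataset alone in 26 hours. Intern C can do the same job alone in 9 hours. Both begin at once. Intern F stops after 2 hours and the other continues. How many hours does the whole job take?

In the first 2 hours the combined rate is 35/234, so 35/117 of the job is done, leaving 82/117.
After Intern F leaves the rate is 1/9 per hour; the remaining 82/117 takes 82/13 hours.
Total = 2 + 82/13 = 108/13 hours.

108/13 hours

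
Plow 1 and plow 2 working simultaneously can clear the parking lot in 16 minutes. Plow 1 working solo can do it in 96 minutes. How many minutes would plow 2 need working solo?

Combined rate is 1/16 per minute.
Known contribution: 1/96 per minute.
So plow 2's rate is 1/16 − 1/96 = 5/96, meaning 96/5 minutes alone.

96/5 minutes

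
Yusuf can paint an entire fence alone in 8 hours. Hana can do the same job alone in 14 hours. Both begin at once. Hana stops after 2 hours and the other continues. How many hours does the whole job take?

In the first 2 hours the combined rate is 11/56, so 11/28 of the job is done, leaving 17/28.
After Hana leaves the rate is 1/8 per hour; the remaining 17/28 takes 34/7 hours.
Total = 2 + 34/7 = 48/7 hours.

48/7 hours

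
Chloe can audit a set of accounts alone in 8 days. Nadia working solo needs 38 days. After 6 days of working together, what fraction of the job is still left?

Combined rate: 1/8 + 1/38 = (19 + 4)/152 = 23/152 per day.
In 6 days they complete 6·23/152 = 69/76 of the job.
So 7/76 remains.

7/76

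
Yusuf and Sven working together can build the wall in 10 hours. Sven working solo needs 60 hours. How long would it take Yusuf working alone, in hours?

12 hours

Combined rate is 1/10 per hour.
Known contribution: 1/60 per hour.
So Yusuf's rate is 1/10 − 1/60 = 1/12, meaning 12 hours alone.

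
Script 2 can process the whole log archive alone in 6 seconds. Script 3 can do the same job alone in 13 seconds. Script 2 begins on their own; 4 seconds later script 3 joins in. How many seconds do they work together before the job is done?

In the first 4 seconds script 2 alone does 4/6 = 2/3 of the job, leaving 1/3.
Once everyone is working, combined rate: 1/6 + 1/13 = (13 + 6)/78 = 19/78 per second.
Remaining 1/3 at 19/78 per second takes 26/19 seconds.

26/19 seconds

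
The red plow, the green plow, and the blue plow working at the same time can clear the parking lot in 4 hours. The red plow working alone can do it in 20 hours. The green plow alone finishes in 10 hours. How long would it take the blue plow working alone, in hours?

10 hours

Combined rate is 1/4 per hour.
Known contribution: 1/20 + 1/10 = (1 + 2)/20 = 3/20 per hour.
So the blue plow's rate is 1/4 − 3/20 = 1/10, meaning 10 hours alone.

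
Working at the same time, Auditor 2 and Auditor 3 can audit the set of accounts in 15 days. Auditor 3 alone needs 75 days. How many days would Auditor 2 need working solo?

75/4 days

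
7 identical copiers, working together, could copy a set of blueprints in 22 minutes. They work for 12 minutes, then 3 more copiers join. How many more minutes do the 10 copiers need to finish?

One copier does 1/154 of the job per minute.
After 12 minutes with 7 copiers, 6/11 is done (5/11 left).
With 10 copiers the rate is 10/154 = 5/77, so the rest takes 5/11 ÷ 5/77 = 7 minutes.

7 minutes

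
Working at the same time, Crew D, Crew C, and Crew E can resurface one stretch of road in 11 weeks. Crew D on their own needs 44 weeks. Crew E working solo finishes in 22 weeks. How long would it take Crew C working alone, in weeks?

Combined rate is 1/11 per week.
Known contribution: 1/44 + 1/22 = (1 + 2)/44 = 3/44 per week.
So Crew C's rate is 1/11 − 3/44 = 1/44, meaning 44 weeks alone.

44 weeks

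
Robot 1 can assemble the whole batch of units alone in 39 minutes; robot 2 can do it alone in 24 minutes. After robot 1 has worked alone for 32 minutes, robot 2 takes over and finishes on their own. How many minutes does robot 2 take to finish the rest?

In 32 minutes robot 1 does 32/39 of the job, leaving 7/39.
Robot 2 works at 1/24 per minute, so finishing takes 7/39 ÷ 1/24 = 56/13 minutes.

56/13 minutes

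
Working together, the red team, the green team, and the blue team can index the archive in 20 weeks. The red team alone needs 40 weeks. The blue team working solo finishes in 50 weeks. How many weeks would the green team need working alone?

200 weeks

Combined rate is 1/20 per week.
Known contribution: 1/40 + 1/50 = (5 + 4)/200 = 9/200 per week.
So the green team's rate is 1/20 − 9/200 = 1/200, meaning 200 weeks alone.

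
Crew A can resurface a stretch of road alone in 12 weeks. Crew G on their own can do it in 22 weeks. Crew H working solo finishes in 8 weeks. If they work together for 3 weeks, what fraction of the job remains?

21/88

Combined rate: 1/12 + 1/22 + 1/8 = (22 + 12 + 33)/264 = 67/264 per week.
In 3 weeks they complete 3·67/264 = 67/88 of the job.
So 21/88 remains.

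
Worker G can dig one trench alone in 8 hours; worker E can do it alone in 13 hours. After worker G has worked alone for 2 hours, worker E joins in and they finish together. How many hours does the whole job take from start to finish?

40/7 hours

In 2 hours worker G does 2/8 = 1/4 of the job, leaving 3/4.
Worker G and worker E together work at 21/104 per hour, so finishing takes 3/4 ÷ 21/104 = 26/7 hours.
Total time = 2 + 26/7 = 40/7 hours.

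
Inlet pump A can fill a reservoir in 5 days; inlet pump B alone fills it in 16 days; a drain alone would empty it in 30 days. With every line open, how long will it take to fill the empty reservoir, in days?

48/11 days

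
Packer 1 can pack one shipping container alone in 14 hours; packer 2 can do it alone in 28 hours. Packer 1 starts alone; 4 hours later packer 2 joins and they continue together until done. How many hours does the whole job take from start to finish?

In 4 hours packer 1 does 4/14 = 2/7 of the job, leaving 5/7.
Packer 1 and packer 2 together work at 3/28 per hour, so finishing takes 5/7 ÷ 3/28 = 20/3 hours.
Total time = 4 + 20/3 = 32/3 hours.

32/3 hours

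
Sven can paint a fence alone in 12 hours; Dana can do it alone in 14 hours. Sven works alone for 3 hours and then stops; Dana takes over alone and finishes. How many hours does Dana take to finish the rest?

In 3 hours Sven does 3/12 = 1/4 of the job, leaving 3/4.
Dana works at 1/14 per hour, so finishing takes 3/4 ÷ 1/14 = 21/2 hours.

21/2 hours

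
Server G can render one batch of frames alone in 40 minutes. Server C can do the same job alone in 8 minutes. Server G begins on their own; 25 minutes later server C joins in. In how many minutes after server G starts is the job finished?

55/2 minutes

In the first 25 minutes server G alone does 25/40 = 5/8 of the job, leaving 3/8.
Once everyone is working, combined rate: 1/40 + 1/8 = (1 + 5)/40 = 6/40 = 3/20 per minute.
Remaining 3/8 at 3/20 per minute takes 5/2 minutes.
Total from the start = 25 + 5/2 = 55/2 minutes.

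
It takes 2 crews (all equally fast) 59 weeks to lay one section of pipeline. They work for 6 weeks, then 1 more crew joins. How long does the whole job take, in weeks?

124/3 weeks

One crew does 1/118 of the job per week.
After 6 weeks with 2 crews, 6/59 is done (53/59 left).
With 3 crews the rate is 3/118, so the rest takes 53/59 ÷ 3/118 = 106/3 weeks.
Total = 6 + 106/3 = 124/3 weeks.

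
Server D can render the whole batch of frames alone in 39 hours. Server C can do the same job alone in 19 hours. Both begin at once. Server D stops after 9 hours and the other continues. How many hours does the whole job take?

In the first 9 hours the combined rate is 58/741, so 174/247 of the job is done, leaving 73/247.
After Server D leaves the rate is 1/19 per hour; the remaining 73/247 takes 73/13 hours.
Total = 9 + 73/13 = 190/13 hours.

190/13 hours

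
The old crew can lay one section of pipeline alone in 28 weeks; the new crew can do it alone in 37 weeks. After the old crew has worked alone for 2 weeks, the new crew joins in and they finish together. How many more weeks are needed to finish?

In 2 weeks the old crew does 2/28 = 1/14 of the job, leaving 13/14.
The old crew and the new crew together work at 65/1036 per week, so finishing takes 13/14 ÷ 65/1036 = 74/5 weeks.

74/5 weeks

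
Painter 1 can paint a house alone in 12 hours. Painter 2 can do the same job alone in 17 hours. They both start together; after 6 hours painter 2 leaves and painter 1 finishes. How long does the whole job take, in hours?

132/17 hours

In the first 6 hours the combined rate is 29/204, so 29/34 of the job is done, leaving 5/34.
After painter 2 leaves the rate is 1/12 per hour; the remaining 5/34 takes 30/17 hours.
Total = 6 + 30/17 = 132/17 hours.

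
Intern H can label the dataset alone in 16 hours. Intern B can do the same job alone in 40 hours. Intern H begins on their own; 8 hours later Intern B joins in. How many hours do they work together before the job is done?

In the first 8 hours Intern H alone does 8/16 = 1/2 of the job, leaving 1/2.
Once everyone is working, combined rate: 1/16 + 1/40 = (5 + 2)/80 = 7/80 per hour.
Remaining 1/2 at 7/80 per hour takes 40/7 hours.

40/7 hours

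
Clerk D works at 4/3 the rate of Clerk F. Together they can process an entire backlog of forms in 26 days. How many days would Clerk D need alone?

Let Clerk F's rate be r; then Clerk D's rate is (4/3)r, so together (4/3 + 1)r = (7/3)r = 1/26.
Thus r = 3/182 per day.
Clerk F alone: 182/3 days; Clerk D alone: 91/2 days.

91/2 days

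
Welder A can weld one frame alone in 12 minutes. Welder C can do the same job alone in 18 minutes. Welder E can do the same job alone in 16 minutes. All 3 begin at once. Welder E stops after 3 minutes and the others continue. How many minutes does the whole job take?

117/20 minutes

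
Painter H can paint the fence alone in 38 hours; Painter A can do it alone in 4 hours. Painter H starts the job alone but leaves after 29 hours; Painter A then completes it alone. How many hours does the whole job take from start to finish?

In 29 hours Painter H does 29/38 of the job, leaving 9/38.
Painter A works at 1/4 per hour, so finishing takes 9/38 ÷ 1/4 = 18/19 hours.
Total time = 29 + 18/19 = 569/19 hours.

569/19 hours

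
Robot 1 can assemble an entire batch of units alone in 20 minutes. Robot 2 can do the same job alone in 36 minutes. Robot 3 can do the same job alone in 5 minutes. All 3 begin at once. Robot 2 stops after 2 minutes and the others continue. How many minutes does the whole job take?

In the first 2 minutes the combined rate is 5/18, so 5/9 of the job is done, leaving 4/9.
After robot 2 leaves the rate is 1/4 per minute; the remaining 4/9 takes 16/9 minutes.
Total = 2 + 16/9 = 34/9 minutes.

34/9 minutes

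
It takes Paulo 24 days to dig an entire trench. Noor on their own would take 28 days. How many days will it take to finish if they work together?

168/13 days

With two workers the combined time is the product over the sum: 24·28/(24+28) = 672/52 = 168/13 days.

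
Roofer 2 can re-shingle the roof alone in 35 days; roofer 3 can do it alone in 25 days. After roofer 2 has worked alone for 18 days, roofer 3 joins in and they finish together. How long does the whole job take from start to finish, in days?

301/12 days

In 18 days roofer 2 does 18/35 of the job, leaving 17/35.
Roofer 2 and roofer 3 together work at 12/175 per day, so finishing takes 17/35 ÷ 12/175 = 85/12 days.
Total time = 18 + 85/12 = 301/12 days.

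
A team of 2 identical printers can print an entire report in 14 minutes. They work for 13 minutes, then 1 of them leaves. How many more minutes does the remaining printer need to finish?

2 minutes

One printer does 1/28 of the job per minute.
After 13 minutes with 2 printers, 13/14 is done (1/14 left).
With 1 printer the rate is 1/28, so the rest takes 1/14 ÷ 1/28 = 2 minutes.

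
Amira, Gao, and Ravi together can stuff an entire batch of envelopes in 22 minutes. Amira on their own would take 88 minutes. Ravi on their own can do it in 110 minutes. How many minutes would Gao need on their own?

Combined rate is 1/22 per minute.
Known contribution: 1/88 + 1/110 = (5 + 4)/440 = 9/440 per minute.
So Gao's rate is 1/22 − 9/440 = 1/40, meaning 40 minutes alone.

40 minutes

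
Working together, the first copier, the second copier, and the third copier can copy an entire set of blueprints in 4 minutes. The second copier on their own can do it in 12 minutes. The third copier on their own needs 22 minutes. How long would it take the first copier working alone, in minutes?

33/4 minutes

Combined rate is 1/4 per minute.
Known contribution: 1/12 + 1/22 = (11 + 6)/132 = 17/132 per minute.
So the first copier's rate is 1/4 − 17/132 = 4/33, meaning 33/4 minutes alone.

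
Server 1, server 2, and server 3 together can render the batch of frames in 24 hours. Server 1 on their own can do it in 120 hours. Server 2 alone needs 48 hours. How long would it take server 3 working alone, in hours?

80 hours

Combined rate is 1/24 per hour.
Known contribution: 1/120 + 1/48 = (2 + 5)/240 = 7/240 per hour.
So server 3's rate is 1/24 − 7/240 = 1/80, meaning 80 hours alone.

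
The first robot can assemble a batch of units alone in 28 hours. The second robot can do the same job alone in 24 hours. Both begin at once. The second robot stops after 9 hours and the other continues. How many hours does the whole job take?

35/2 hours

In the first 9 hours the combined rate is 13/168, so 39/56 of the job is done, leaving 17/56.
After the second robot leaves the rate is 1/28 per hour; the remaining 17/56 takes 17/2 hours.
Total = 9 + 17/2 = 35/2 hours.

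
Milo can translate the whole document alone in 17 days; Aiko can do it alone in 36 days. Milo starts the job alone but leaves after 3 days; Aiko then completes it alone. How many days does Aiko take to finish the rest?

504/17 days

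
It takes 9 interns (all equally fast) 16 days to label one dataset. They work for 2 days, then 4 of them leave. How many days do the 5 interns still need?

126/5 days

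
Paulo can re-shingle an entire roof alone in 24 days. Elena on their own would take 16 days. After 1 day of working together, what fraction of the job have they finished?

Combined rate: 1/24 + 1/16 = (2 + 3)/48 = 5/48 per day.
In 1 day they complete 1·5/48 = 5/48 of the job.

5/48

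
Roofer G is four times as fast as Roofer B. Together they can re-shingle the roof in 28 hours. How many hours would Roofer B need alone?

140 hours

Let Roofer B's rate be r; then Roofer G's rate is 4r, so together (4 + 1)r = 5r = 1/28.
Thus r = 1/140 per hour.
Roofer B alone: 140 hours; Roofer G alone: 35 hours.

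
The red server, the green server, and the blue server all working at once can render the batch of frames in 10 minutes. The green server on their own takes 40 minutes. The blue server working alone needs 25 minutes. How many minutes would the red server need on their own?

200/7 minutes

Combined rate is 1/10 per minute.
Known contribution: 1/40 + 1/25 = (5 + 8)/200 = 13/200 per minute.
So the red server's rate is 1/10 − 13/200 = 7/200, meaning 200/7 minutes alone.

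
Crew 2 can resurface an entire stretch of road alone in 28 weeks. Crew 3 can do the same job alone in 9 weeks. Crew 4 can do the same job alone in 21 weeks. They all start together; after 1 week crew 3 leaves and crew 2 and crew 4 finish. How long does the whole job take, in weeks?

32/3 weeks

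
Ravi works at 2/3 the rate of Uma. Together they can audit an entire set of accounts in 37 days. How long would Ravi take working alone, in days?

Let Uma's rate be r; then Ravi's rate is (2/3)r, so together (2/3 + 1)r = (5/3)r = 1/37.
Thus r = 3/185 per day.
Uma alone: 185/3 days; Ravi alone: 185/2 days.

185/2 days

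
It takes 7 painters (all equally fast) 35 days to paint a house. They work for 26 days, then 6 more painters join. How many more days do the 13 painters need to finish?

One painter does 1/245 of the job per day.
After 26 days with 7 painters, 26/35 is done (9/35 left).
With 13 painters the rate is 13/245, so the rest takes 9/35 ÷ 13/245 = 63/13 days.

63/13 days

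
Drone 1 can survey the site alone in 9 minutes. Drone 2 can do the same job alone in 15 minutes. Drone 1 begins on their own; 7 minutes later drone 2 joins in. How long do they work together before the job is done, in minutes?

5/4 minutes

In the first 7 minutes drone 1 alone does 7/9 of the job, leaving 2/9.
Once everyone is working, combined rate: 1/9 + 1/15 = (5 + 3)/45 = 8/45 per minute.
Remaining 2/9 at 8/45 per minute takes 5/4 minutes.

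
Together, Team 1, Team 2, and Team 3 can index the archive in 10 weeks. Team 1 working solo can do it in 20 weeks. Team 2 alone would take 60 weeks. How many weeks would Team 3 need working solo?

30 weeks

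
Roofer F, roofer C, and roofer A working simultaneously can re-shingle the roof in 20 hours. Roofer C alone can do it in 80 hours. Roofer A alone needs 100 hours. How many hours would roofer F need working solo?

400/11 hours

Combined rate is 1/20 per hour.
Known contribution: 1/80 + 1/100 = (5 + 4)/400 = 9/400 per hour.
So roofer F's rate is 1/20 − 9/400 = 11/400, meaning 400/11 hours alone.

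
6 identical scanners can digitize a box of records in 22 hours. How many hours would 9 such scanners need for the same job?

Total work is 6·22 = 132 scanner-hours.
With 9 scanners: 132/9 = 44/3 hours.

44/3 hours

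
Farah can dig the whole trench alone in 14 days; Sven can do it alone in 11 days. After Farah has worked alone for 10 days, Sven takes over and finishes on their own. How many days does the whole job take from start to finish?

In 10 days Farah does 10/14 = 5/7 of the job, leaving 2/7.
Sven works at 1/11 per day, so finishing takes 2/7 ÷ 1/11 = 22/7 days.
Total time = 10 + 22/7 = 92/7 days.

92/7 days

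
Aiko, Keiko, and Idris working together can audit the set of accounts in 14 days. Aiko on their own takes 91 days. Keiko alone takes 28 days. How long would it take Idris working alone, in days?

364/9 days

Combined rate is 1/14 per day.
Known contribution: 1/91 + 1/28 = (4 + 13)/364 = 17/364 per day.
So Idris's rate is 1/14 − 17/364 = 9/364, meaning 364/9 days alone.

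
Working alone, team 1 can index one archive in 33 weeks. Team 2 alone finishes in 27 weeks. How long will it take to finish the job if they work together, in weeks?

297/20 weeks

With two workers the combined time is the product over the sum: 33·27/(33+27) = 891/60 = 297/20 weeks.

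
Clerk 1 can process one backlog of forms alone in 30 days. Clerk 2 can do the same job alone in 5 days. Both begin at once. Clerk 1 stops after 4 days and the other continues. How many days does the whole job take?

13/3 days

In the first 4 days the combined rate is 7/30, so 14/15 of the job is done, leaving 1/15.
After clerk 1 leaves the rate is 1/5 per day; the remaining 1/15 takes 1/3 days.
Total = 4 + 1/3 = 13/3 days.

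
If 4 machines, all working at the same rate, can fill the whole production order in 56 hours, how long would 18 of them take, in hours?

112/9 hours

Total work is 4·56 = 224 machine-hours.
With 18 machines: 224/18 = 112/9 hours.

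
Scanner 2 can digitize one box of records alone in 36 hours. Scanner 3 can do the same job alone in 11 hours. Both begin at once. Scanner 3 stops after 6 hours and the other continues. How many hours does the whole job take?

In the first 6 hours the combined rate is 47/396, so 47/66 of the job is done, leaving 19/66.
After scanner 3 leaves the rate is 1/36 per hour; the remaining 19/66 takes 114/11 hours.
Total = 6 + 114/11 = 180/11 hours.

180/11 hours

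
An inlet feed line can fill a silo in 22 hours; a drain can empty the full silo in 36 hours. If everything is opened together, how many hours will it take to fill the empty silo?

Net rate = 1/22 − 1/36 = (18 − 11)/396 = 7/396 per hour.
Filling time = 1 ÷ (7/396) = 396/7 hours.

396/7 hours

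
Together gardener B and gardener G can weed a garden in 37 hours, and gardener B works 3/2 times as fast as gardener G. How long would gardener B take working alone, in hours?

185/3 hours

Let gardener G's rate be r; then gardener B's rate is (3/2)r, so together (3/2 + 1)r = (5/2)r = 1/37.
Thus r = 2/185 per hour.
Gardener G alone: 185/2 hours; gardener B alone: 185/3 hours.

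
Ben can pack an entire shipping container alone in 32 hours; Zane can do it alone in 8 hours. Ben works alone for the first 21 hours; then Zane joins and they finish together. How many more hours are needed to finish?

In 21 hours Ben does 21/32 of the job, leaving 11/32.
Ben and Zane together work at 5/32 per hour, so finishing takes 11/32 ÷ 5/32 = 11/5 hours.

11/5 hours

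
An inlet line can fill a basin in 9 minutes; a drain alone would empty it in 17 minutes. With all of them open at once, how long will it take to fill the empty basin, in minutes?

153/8 minutes

Net rate = 1/9 − 1/17 = (17 − 9)/153 = 8/153 per minute.
Filling time = 1 ÷ (8/153) = 153/8 minutes.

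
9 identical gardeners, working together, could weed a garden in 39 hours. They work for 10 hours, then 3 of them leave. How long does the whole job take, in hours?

107/2 hours

One gardener does 1/351 of the job per hour.
After 10 hours with 9 gardeners, 10/39 is done (29/39 left).
With 6 gardeners the rate is 6/351 = 2/117, so the rest takes 29/39 ÷ 2/117 = 87/2 hours.
Total = 10 + 87/2 = 107/2 hours.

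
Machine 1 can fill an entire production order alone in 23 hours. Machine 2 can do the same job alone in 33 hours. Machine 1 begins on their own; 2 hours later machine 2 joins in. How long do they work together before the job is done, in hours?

99/8 hours

In the first 2 hours machine 1 alone does 2/23 of the job, leaving 21/23.
Once everyone is working, combined rate: 1/23 + 1/33 = (33 + 23)/759 = 56/759 per hour.
Remaining 21/23 at 56/759 per hour takes 99/8 hours.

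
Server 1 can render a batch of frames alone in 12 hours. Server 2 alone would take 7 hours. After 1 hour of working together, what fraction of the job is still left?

65/84

Combined rate: 1/12 + 1/7 = (7 + 12)/84 = 19/84 per hour.
In 1 hour they complete 1·19/84 = 19/84 of the job.
So 65/84 remains.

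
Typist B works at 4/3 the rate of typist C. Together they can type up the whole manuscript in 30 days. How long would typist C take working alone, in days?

Let typist C's rate be r; then typist B's rate is (4/3)r, so together (4/3 + 1)r = (7/3)r = 1/30.
Thus r = 1/70 per day.
Typist C alone: 70 days; typist B alone: 105/2 days.

70 days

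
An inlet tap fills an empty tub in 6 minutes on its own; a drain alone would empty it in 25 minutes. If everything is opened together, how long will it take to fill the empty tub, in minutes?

150/19 minutes

Net rate = 1/6 − 1/25 = (25 − 6)/150 = 19/150 per minute.
Filling time = 1 ÷ (19/150) = 150/19 minutes.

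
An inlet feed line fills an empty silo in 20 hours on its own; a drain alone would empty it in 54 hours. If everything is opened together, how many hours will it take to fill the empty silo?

Net rate = 1/20 − 1/54 = (27 − 10)/540 = 17/540 per hour.
Filling time = 1 ÷ (17/540) = 540/17 hours.

540/17 hours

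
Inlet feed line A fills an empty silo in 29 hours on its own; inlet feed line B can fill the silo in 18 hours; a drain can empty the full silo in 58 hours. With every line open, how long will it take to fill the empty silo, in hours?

261/19 hours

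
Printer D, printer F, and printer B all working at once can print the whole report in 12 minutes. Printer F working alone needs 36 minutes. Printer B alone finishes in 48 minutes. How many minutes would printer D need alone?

144/5 minutes

Combined rate is 1/12 per minute.
Known contribution: 1/36 + 1/48 = (4 + 3)/144 = 7/144 per minute.
So printer D's rate is 1/12 − 7/144 = 5/144, meaning 144/5 minutes alone.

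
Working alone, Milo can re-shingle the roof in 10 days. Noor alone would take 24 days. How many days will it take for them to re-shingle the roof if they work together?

With two workers the combined time is the product over the sum: 10·24/(10+24) = 240/34 = 120/17 days.

120/17 days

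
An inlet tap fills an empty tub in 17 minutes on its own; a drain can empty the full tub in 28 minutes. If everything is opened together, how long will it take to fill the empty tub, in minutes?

476/11 minutes

Net rate = 1/17 − 1/28 = (28 − 17)/476 = 11/476 per minute.
Filling time = 1 ÷ (11/476) = 476/11 minutes.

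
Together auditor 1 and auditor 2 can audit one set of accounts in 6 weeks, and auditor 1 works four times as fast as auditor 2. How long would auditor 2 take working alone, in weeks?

30 weeks

Let auditor 2's rate be r; then auditor 1's rate is 4r, so together (4 + 1)r = 5r = 1/6.
Thus r = 1/30 per week.
Auditor 2 alone: 30 weeks; auditor 1 alone: 15/2 weeks.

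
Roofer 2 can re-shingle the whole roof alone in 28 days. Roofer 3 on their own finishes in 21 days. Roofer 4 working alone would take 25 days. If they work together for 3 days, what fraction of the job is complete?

37/100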